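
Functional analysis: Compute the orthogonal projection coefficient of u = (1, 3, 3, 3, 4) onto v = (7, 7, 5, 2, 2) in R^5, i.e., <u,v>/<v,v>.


Computing <u,v> = 1*7 + 3*7 + 3*5 + 3*2 + 4*2 = 57
Computing <v,v> = 7^2 + 7^2 + 5^2 + 2^2 + 2^2 = 131
Projection coefficient = 57/131 = 0.4351

0.4351


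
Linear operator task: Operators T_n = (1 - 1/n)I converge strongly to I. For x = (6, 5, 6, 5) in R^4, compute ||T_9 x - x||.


T_9 x - x = (1 - 1/9)x - x = -x/9
||x|| = sqrt(122) = 11.0454
||T_9 x - x|| = ||x||/9 = 11.0454/9 = 1.2273

1.2273


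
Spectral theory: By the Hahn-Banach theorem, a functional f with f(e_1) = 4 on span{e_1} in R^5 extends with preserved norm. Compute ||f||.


The norm of f is given by ||f|| = sup_{||x||=1} |f(x)|.
On span{e_1}, ||e_1|| = 1, so ||f|| = |f(e_1)| / ||e_1||
= |4| / 1 = 4.0000

4.0000


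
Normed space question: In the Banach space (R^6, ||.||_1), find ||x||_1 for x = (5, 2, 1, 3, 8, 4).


The l^1 norm equals the sum of absolute values of all components.
||x||_1 = 5 + 2 + 1 + 3 + 8 + 4
= 23

23.0000


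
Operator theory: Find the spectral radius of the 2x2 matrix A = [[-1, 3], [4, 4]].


For a 2x2 matrix, eigenvalues satisfy lambda^2 - (trace)*lambda + det = 0
trace = -1 + 4 = 3
det = -1*4 - 3*4 = -16
discriminant = 3^2 - 4*(-16) = 73
spectral radius = max |eigenvalue| = 5.7720

5.7720


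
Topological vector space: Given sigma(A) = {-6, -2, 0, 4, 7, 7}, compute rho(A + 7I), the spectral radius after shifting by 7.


Spectrum of A + 7I = {1, 5, 7, 11, 14, 14}
Spectral radius = max |lambda| over the shifted spectrum
= max(1, 5, 7, 11, 14, 14) = 14

14


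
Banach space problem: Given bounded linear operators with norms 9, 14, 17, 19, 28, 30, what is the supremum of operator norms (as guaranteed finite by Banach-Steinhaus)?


By the Uniform Boundedness Principle, the supremum of norms is finite.
sup_k ||T_k|| = max(9, 14, 17, 19, 28, 30) = 30

30


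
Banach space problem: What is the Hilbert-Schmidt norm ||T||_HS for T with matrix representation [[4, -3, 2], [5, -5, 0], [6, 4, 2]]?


The Hilbert-Schmidt norm is sqrt(sum of squares of all entries).
Sum of squares = 4^2 + (-3)^2 + 2^2 + 5^2 + (-5)^2 + 0^2 + 6^2 + 4^2 + 2^2
= 16 + 9 + 4 + 25 + 25 + 0 + 36 + 16 + 4 = 135
||T||_HS = sqrt(135) = 11.6190

11.6190


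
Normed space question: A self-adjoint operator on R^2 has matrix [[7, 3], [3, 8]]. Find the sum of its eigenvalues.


For a self-adjoint (symmetric) matrix, the eigenvalues are real.
The sum of eigenvalues equals the trace of the matrix.
trace = 7 + 8 = 15

15


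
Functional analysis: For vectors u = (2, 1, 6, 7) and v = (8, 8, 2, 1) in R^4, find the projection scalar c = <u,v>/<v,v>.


Computing <u,v> = 2*8 + 1*8 + 6*2 + 7*1 = 43
Computing <v,v> = 8^2 + 8^2 + 2^2 + 1^2 = 133
Projection coefficient = 43/133 = 0.3233

0.3233


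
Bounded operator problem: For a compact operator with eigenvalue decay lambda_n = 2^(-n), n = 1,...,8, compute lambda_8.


The eigenvalue formula gives lambda_8 = 1/2^8
= 1/256
= 0.0039

0.0039


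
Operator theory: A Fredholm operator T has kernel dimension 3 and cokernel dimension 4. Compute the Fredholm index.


The Fredholm index is defined as ind(T) = dim(ker T) - dim(coker T)
= 3 - 4
= -1

-1


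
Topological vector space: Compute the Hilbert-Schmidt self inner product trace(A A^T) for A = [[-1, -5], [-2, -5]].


trace(A * A^T) = sum of squares of all entries
= (-1)^2 + (-5)^2 + (-2)^2 + (-5)^2
= 1 + 25 + 4 + 25
= 55

55


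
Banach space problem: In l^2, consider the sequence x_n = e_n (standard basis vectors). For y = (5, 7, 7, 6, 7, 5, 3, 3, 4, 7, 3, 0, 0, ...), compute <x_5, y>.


x_5 = e_5 is the standard basis vector with 1 in position 5.
<x_5, y> = y_5 = 7
As n -> infinity, <x_n, y> -> 0, confirming weak convergence of (x_n) to 0.

7


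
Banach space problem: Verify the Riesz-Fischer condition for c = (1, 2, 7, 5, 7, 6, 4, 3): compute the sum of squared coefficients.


sum |c_n|^2 = 1^2 + 2^2 + 7^2 + 5^2 + 7^2 + 6^2 + 4^2 + 3^2
= 1 + 4 + 49 + 25 + 49 + 36 + 16 + 9
= 189

189


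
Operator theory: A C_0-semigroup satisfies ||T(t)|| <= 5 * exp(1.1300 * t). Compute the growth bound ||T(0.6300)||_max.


||T(0.6300)|| <= 5 * exp(1.1300 * 0.6300)
= 5 * exp(0.7119)
= 5 * 2.0379
= 10.1893

10.1893


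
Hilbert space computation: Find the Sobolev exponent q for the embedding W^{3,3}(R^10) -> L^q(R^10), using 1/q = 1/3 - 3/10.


Using the Sobolev embedding formula: 1/q = 1/p - k/n
1/q = 1/3 - 3/10 = 1/30
q = 1/(1/30) = 30

30.0000


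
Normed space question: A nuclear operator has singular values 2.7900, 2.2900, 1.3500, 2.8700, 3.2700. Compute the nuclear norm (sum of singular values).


The nuclear norm is the sum of all singular values.
||T||_1 = 2.7900 + 2.2900 + 1.3500 + 2.8700 + 3.2700
= 12.5700

12.5700


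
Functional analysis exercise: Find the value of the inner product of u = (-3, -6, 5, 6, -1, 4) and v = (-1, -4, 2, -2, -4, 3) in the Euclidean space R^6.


Computing the standard inner product <u, v> = sum u_i * v_i
= -3*-1 + -6*-4 + 5*2 + 6*-2 + -1*-4 + 4*3
= 3 + 24 + 10 + -12 + 4 + 12
= 41

41


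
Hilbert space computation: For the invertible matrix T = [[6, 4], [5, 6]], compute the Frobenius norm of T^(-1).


det(T) = 6*6 - 4*5 = 16
T^(-1) = (1/16) * [[6, -4], [-5, 6]] = [[0.3750, -0.2500], [-0.3125, 0.3750]]
||T^(-1)||_F^2 = 0.3750^2 + (-0.2500)^2 + (-0.3125)^2 + 0.3750^2 = 0.4414
||T^(-1)||_F = sqrt(0.4414) = 0.6644

0.6644


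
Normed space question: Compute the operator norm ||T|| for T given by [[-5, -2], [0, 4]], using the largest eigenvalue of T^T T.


A^T A = [[25, 10], [10, 20]]
trace(A^T A) = 45, det(A^T A) = 400
discriminant = 45^2 - 4*400 = 425
Largest eigenvalue of A^T A = (trace + sqrt(disc))/2 = 32.8078
||T|| = sqrt(32.8078) = 5.7278

5.7278


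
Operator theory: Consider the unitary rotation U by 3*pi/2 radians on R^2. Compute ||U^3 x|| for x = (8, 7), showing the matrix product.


U is a rotation by theta = 3*pi/2
U^3 = rotation by 3*theta = 9*pi/2 = 1*pi/2 (mod 2*pi)
cos(1*pi/2) = 0.0000, sin(1*pi/2) = 1.0000
U^3 x = (0.0000 * 8 - 1.0000 * 7, 1.0000 * 8 + 0.0000 * 7)
= (-7.0000, 8.0000)
||U^3 x|| = sqrt((-7.0000)^2 + 8.0000^2) = sqrt(113.0000) = 10.6301

10.6301


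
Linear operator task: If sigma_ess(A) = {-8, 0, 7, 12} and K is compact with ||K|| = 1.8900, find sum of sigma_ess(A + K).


By Weyl's theorem, the essential spectrum is invariant under compact perturbations.
sigma_ess(A + K) = sigma_ess(A) = {-8, 0, 7, 12}
Sum = -8 + 0 + 7 + 12 = 11

11


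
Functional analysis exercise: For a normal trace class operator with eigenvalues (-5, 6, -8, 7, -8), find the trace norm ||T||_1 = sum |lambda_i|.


For a normal operator, singular values equal |eigenvalues|.
Trace norm = sum |lambda_i| = 5 + 6 + 8 + 7 + 8
= 34

34


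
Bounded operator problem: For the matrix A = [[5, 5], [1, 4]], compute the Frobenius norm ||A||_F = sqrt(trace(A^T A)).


||A||_F^2 = sum a_ij^2
= 5^2 + 5^2 + 1^2 + 4^2
= 25 + 25 + 1 + 16 = 67
||A||_F = sqrt(67) = 8.1854

8.1854


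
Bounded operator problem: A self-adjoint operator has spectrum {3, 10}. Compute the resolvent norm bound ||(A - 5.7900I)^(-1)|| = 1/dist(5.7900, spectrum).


dist(5.7900, {3, 10}) = min(|5.7900 - 3|, |5.7900 - 10|)
= min(2.7900, 4.2100) = 2.7900
Resolvent bound = 1/2.7900 = 0.3584

0.3584


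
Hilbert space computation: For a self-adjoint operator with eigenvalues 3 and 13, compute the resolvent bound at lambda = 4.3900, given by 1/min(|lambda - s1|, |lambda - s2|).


dist(4.3900, {3, 13}) = min(|4.3900 - 3|, |4.3900 - 13|)
= min(1.3900, 8.6100) = 1.3900
Resolvent bound = 1/1.3900 = 0.7194

0.7194


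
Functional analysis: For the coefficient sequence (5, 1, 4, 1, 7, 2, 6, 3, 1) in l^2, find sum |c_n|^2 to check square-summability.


sum |c_n|^2 = 5^2 + 1^2 + 4^2 + 1^2 + 7^2 + 2^2 + 6^2 + 3^2 + 1^2
= 25 + 1 + 16 + 1 + 49 + 4 + 36 + 9 + 1
= 142

142


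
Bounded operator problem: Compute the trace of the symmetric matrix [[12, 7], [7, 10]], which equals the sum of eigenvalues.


For a self-adjoint (symmetric) matrix, the eigenvalues are real.
The sum of eigenvalues equals the trace of the matrix.
trace = 12 + 10 = 22

22


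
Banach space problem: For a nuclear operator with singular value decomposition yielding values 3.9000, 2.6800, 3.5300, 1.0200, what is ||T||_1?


The nuclear norm is the sum of all singular values.
||T||_1 = 3.9000 + 2.6800 + 3.5300 + 1.0200
= 11.1300

11.1300


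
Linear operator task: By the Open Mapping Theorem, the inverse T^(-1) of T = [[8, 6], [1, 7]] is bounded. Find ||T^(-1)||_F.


det(T) = 8*7 - 6*1 = 50
T^(-1) = (1/50) * [[7, -6], [-1, 8]] = [[0.1400, -0.1200], [-0.0200, 0.1600]]
||T^(-1)||_F^2 = 0.1400^2 + (-0.1200)^2 + (-0.0200)^2 + 0.1600^2 = 0.0600
||T^(-1)||_F = sqrt(0.0600) = 0.2449

0.2449


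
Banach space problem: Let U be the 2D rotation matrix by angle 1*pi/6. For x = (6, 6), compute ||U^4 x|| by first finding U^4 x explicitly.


U is a rotation by theta = 1*pi/6
U^4 = rotation by 4*theta = 4*pi/6
cos(4*pi/6) = -0.5000, sin(4*pi/6) = 0.8660
U^4 x = (-0.5000 * 6 - 0.8660 * 6, 0.8660 * 6 + -0.5000 * 6)
= (-8.1962, 2.1962)
||U^4 x|| = sqrt((-8.1962)^2 + 2.1962^2) = sqrt(72.0000) = 8.4853

8.4853


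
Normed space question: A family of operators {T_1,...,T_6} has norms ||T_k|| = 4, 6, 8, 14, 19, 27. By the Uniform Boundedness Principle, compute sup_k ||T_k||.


By the Uniform Boundedness Principle, the supremum of norms is finite.
sup_k ||T_k|| = max(4, 6, 8, 14, 19, 27) = 27

27


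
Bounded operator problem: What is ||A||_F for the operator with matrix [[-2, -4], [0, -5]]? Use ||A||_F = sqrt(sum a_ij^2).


||A||_F^2 = sum a_ij^2
= (-2)^2 + (-4)^2 + 0^2 + (-5)^2
= 4 + 16 + 0 + 25 = 45
||A||_F = sqrt(45) = 6.7082

6.7082


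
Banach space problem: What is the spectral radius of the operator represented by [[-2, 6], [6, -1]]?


For a 2x2 matrix, eigenvalues satisfy lambda^2 - (trace)*lambda + det = 0
trace = -2 + -1 = -3
det = -2*-1 - 6*6 = -34
discriminant = (-3)^2 - 4*(-34) = 145
spectral radius = max |eigenvalue| = 7.5208

7.5208


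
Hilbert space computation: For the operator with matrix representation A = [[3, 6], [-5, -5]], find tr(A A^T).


trace(A * A^T) = sum of squares of all entries
= 3^2 + 6^2 + (-5)^2 + (-5)^2
= 9 + 36 + 25 + 25
= 95

95


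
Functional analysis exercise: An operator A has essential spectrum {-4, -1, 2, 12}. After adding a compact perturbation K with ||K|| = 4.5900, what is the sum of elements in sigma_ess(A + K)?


By Weyl's theorem, the essential spectrum is invariant under compact perturbations.
sigma_ess(A + K) = sigma_ess(A) = {-4, -1, 2, 12}
Sum = -4 + -1 + 2 + 12 = 9

9


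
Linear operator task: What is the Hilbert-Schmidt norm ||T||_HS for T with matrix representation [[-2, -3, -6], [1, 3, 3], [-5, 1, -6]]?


The Hilbert-Schmidt norm is sqrt(sum of squares of all entries).
Sum of squares = (-2)^2 + (-3)^2 + (-6)^2 + 1^2 + 3^2 + 3^2 + (-5)^2 + 1^2 + (-6)^2
= 4 + 9 + 36 + 1 + 9 + 9 + 25 + 1 + 36 = 130
||T||_HS = sqrt(130) = 11.4018

11.4018


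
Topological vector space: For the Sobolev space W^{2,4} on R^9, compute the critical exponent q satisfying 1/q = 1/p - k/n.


Using the Sobolev embedding formula: 1/q = 1/p - k/n
1/q = 1/4 - 2/9 = 1/36
q = 1/(1/36) = 36

36.0000


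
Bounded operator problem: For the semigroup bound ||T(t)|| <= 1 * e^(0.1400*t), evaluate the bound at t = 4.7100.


||T(4.7100)|| <= 1 * exp(0.1400 * 4.7100)
= 1 * exp(0.6594)
= 1 * 1.9336
= 1.9336

1.9336


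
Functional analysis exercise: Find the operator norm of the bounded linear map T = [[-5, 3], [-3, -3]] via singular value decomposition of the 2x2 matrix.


A^T A = [[34, -6], [-6, 18]]
trace(A^T A) = 52, det(A^T A) = 576
discriminant = 52^2 - 4*576 = 400
Largest eigenvalue of A^T A = (trace + sqrt(disc))/2 = 36.0000
||T|| = sqrt(36.0000) = 6.0000

6.0000


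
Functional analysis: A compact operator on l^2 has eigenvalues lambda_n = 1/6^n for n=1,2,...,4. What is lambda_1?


The eigenvalue formula gives lambda_1 = 1/6^1
= 1/6
= 0.1667

0.1667


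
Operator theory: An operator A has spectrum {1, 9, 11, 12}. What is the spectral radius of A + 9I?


Spectrum of A + 9I = {10, 18, 20, 21}
Spectral radius = max |lambda| over the shifted spectrum
= max(10, 18, 20, 21) = 21

21


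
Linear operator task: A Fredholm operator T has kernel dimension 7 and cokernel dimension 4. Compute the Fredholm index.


The Fredholm index is defined as ind(T) = dim(ker T) - dim(coker T)
= 7 - 4
= 3

3


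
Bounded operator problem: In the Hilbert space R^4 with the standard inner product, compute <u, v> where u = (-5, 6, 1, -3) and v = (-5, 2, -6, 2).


Computing the standard inner product <u, v> = sum u_i * v_i
= -5*-5 + 6*2 + 1*-6 + -3*2
= 25 + 12 + -6 + -6
= 25

25


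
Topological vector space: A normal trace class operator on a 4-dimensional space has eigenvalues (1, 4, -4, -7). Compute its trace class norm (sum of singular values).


For a normal operator, singular values equal |eigenvalues|.
Trace norm = sum |lambda_i| = 1 + 4 + 4 + 7
= 16

16


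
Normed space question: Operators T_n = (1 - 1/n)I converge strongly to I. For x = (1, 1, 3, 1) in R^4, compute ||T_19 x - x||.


T_19 x - x = (1 - 1/19)x - x = -x/19
||x|| = sqrt(12) = 3.4641
||T_19 x - x|| = ||x||/19 = 3.4641/19 = 0.1823

0.1823


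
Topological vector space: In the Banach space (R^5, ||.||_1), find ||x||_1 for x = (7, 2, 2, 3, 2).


The l^1 norm equals the sum of absolute values of all components.
||x||_1 = 7 + 2 + 2 + 3 + 2
= 16

16.0000


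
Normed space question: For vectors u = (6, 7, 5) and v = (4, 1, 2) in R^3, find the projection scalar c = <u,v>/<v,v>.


Computing <u,v> = 6*4 + 7*1 + 5*2 = 41
Computing <v,v> = 4^2 + 1^2 + 2^2 = 21
Projection coefficient = 41/21 = 1.9524

1.9524


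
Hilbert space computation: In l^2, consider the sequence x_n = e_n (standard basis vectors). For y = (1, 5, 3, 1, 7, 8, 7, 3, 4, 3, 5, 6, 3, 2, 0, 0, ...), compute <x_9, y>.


x_9 = e_9 is the standard basis vector with 1 in position 9.
<x_9, y> = y_9 = 4
As n -> infinity, <x_n, y> -> 0, confirming weak convergence of (x_n) to 0.

4


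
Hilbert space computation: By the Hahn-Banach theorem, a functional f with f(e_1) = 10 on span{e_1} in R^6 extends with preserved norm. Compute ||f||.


The norm of f is given by ||f|| = sup_{||x||=1} |f(x)|.
On span{e_1}, ||e_1|| = 1, so ||f|| = |f(e_1)| / ||e_1||
= |10| / 1 = 10.0000

10.0000


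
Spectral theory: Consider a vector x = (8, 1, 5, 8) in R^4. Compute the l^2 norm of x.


The l^2 norm = (sum |x_i|^2)^(1/2)
Sum of 2th powers = 64 + 1 + 25 + 64 = 154
||x||_2 = (154)^(1/2) = 12.4097

12.4097


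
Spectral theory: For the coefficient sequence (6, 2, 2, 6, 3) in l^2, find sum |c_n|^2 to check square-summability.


sum |c_n|^2 = 6^2 + 2^2 + 2^2 + 6^2 + 3^2
= 36 + 4 + 4 + 36 + 9
= 89

89


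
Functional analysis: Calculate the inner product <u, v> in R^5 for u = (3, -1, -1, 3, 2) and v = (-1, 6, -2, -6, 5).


Computing the standard inner product <u, v> = sum u_i * v_i
= 3*-1 + -1*6 + -1*-2 + 3*-6 + 2*5
= -3 + -6 + 2 + -18 + 10
= -15

-15


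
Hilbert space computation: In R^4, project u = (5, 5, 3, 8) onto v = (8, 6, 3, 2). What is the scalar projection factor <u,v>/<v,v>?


Computing <u,v> = 5*8 + 5*6 + 3*3 + 8*2 = 95
Computing <v,v> = 8^2 + 6^2 + 3^2 + 2^2 = 113
Projection coefficient = 95/113 = 0.8407

0.8407


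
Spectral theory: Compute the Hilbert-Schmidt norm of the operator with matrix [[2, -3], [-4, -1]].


The Hilbert-Schmidt norm is sqrt(sum of squares of all entries).
Sum of squares = 2^2 + (-3)^2 + (-4)^2 + (-1)^2
= 4 + 9 + 16 + 1 = 30
||T||_HS = sqrt(30) = 5.4772

5.4772


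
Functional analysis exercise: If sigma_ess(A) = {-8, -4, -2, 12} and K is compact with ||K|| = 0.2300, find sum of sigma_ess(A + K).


By Weyl's theorem, the essential spectrum is invariant under compact perturbations.
sigma_ess(A + K) = sigma_ess(A) = {-8, -4, -2, 12}
Sum = -8 + -4 + -2 + 12 = -2

-2


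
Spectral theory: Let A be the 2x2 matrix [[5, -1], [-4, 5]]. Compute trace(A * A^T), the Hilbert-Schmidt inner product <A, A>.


trace(A * A^T) = sum of squares of all entries
= 5^2 + (-1)^2 + (-4)^2 + 5^2
= 25 + 1 + 16 + 25
= 67

67


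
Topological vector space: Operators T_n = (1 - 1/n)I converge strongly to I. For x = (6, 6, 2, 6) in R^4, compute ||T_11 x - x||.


T_11 x - x = (1 - 1/11)x - x = -x/11
||x|| = sqrt(112) = 10.5830
||T_11 x - x|| = ||x||/11 = 10.5830/11 = 0.9621

0.9621


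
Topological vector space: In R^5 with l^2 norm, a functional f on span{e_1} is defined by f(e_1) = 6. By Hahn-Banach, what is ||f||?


The norm of f is given by ||f|| = sup_{||x||=1} |f(x)|.
On span{e_1}, ||e_1|| = 1, so ||f|| = |f(e_1)| / ||e_1||
= |6| / 1 = 6.0000

6.0000


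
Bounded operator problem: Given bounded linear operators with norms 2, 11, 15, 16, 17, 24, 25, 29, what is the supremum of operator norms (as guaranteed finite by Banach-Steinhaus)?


By the Uniform Boundedness Principle, the supremum of norms is finite.
sup_k ||T_k|| = max(2, 11, 15, 16, 17, 24, 25, 29) = 29

29


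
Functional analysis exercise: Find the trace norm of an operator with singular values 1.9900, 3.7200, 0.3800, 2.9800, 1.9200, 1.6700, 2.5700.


The nuclear norm is the sum of all singular values.
||T||_1 = 1.9900 + 3.7200 + 0.3800 + 2.9800 + 1.9200 + 1.6700 + 2.5700
= 15.2300

15.2300


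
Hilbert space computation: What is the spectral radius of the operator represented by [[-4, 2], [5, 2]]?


For a 2x2 matrix, eigenvalues satisfy lambda^2 - (trace)*lambda + det = 0
trace = -4 + 2 = -2
det = -4*2 - 2*5 = -18
discriminant = (-2)^2 - 4*(-18) = 76
spectral radius = max |eigenvalue| = 5.3589

5.3589


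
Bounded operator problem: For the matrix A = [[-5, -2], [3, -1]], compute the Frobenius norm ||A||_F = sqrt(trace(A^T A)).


||A||_F^2 = sum a_ij^2
= (-5)^2 + (-2)^2 + 3^2 + (-1)^2
= 25 + 4 + 9 + 1 = 39
||A||_F = sqrt(39) = 6.2450

6.2450


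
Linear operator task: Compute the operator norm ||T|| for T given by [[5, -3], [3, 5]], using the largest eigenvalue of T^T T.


A^T A = [[34, 0], [0, 34]]
trace(A^T A) = 68, det(A^T A) = 1156
discriminant = 68^2 - 4*1156 = 0
Largest eigenvalue of A^T A = (trace + sqrt(disc))/2 = 34.0000
||T|| = sqrt(34.0000) = 5.8310

5.8310


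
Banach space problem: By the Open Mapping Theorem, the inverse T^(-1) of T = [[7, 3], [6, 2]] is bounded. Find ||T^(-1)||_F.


det(T) = 7*2 - 3*6 = -4
T^(-1) = (1/-4) * [[2, -3], [-6, 7]] = [[-0.5000, 0.7500], [1.5000, -1.7500]]
||T^(-1)||_F^2 = (-0.5000)^2 + 0.7500^2 + 1.5000^2 + (-1.7500)^2 = 6.1250
||T^(-1)||_F = sqrt(6.1250) = 2.4749

2.4749


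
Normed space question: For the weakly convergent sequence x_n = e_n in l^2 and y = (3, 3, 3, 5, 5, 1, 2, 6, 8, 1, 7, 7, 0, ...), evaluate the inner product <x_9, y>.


x_9 = e_9 is the standard basis vector with 1 in position 9.
<x_9, y> = y_9 = 8
As n -> infinity, <x_n, y> -> 0, confirming weak convergence of (x_n) to 0.

8


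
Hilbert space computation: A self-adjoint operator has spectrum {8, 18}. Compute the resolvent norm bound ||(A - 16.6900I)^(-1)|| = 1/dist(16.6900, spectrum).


dist(16.6900, {8, 18}) = min(|16.6900 - 8|, |16.6900 - 18|)
= min(8.6900, 1.3100) = 1.3100
Resolvent bound = 1/1.3100 = 0.7634

0.7634


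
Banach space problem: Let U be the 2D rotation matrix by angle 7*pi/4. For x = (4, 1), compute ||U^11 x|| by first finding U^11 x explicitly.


U is a rotation by theta = 7*pi/4
U^11 = rotation by 11*theta = 77*pi/4 = 5*pi/4 (mod 2*pi)
cos(5*pi/4) = -0.7071, sin(5*pi/4) = -0.7071
U^11 x = (-0.7071 * 4 - -0.7071 * 1, -0.7071 * 4 + -0.7071 * 1)
= (-2.1213, -3.5355)
||U^11 x|| = sqrt((-2.1213)^2 + (-3.5355)^2) = sqrt(17.0000) = 4.1231

4.1231


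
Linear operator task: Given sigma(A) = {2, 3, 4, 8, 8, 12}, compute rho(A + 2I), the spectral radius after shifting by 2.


Spectrum of A + 2I = {4, 5, 6, 10, 10, 14}
Spectral radius = max |lambda| over the shifted spectrum
= max(4, 5, 6, 10, 10, 14) = 14

14


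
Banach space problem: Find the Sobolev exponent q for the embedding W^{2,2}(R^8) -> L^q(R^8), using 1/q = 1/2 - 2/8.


Using the Sobolev embedding formula: 1/q = 1/p - k/n
1/q = 1/2 - 2/8 = 1/4
q = 1/(1/4) = 4

4.0000


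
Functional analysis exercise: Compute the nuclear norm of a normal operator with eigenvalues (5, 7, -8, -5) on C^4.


For a normal operator, singular values equal |eigenvalues|.
Trace norm = sum |lambda_i| = 5 + 7 + 8 + 5
= 25

25


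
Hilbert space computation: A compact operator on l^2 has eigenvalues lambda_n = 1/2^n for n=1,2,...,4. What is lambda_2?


The eigenvalue formula gives lambda_2 = 1/2^2
= 1/4
= 0.2500

0.2500


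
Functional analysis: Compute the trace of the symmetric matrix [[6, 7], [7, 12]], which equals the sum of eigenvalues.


For a self-adjoint (symmetric) matrix, the eigenvalues are real.
The sum of eigenvalues equals the trace of the matrix.
trace = 6 + 12 = 18

18


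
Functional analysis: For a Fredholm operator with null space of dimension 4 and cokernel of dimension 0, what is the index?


The Fredholm index is defined as ind(T) = dim(ker T) - dim(coker T)
= 4 - 0
= 4

4


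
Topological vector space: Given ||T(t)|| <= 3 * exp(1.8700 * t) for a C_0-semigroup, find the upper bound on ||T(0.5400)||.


||T(0.5400)|| <= 3 * exp(1.8700 * 0.5400)
= 3 * exp(1.0098)
= 3 * 2.7451
= 8.2352

8.2352


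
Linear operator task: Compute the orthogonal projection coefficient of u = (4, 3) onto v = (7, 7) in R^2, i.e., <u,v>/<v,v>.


Computing <u,v> = 4*7 + 3*7 = 49
Computing <v,v> = 7^2 + 7^2 = 98
Projection coefficient = 49/98 = 0.5000

0.5000


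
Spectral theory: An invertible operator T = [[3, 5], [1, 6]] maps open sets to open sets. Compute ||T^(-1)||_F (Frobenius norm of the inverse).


det(T) = 3*6 - 5*1 = 13
T^(-1) = (1/13) * [[6, -5], [-1, 3]] = [[0.4615, -0.3846], [-0.0769, 0.2308]]
||T^(-1)||_F^2 = 0.4615^2 + (-0.3846)^2 + (-0.0769)^2 + 0.2308^2 = 0.4201
||T^(-1)||_F = sqrt(0.4201) = 0.6482

0.6482


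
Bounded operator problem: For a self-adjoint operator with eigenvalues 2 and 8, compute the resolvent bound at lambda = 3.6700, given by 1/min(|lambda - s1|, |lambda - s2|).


dist(3.6700, {2, 8}) = min(|3.6700 - 2|, |3.6700 - 8|)
= min(1.6700, 4.3300) = 1.6700
Resolvent bound = 1/1.6700 = 0.5988

0.5988


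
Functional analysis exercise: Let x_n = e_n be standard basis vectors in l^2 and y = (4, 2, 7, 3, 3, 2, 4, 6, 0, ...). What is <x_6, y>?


x_6 = e_6 is the standard basis vector with 1 in position 6.
<x_6, y> = y_6 = 2
As n -> infinity, <x_n, y> -> 0, confirming weak convergence of (x_n) to 0.

2


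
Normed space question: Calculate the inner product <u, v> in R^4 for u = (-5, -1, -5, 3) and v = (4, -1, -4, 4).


Computing the standard inner product <u, v> = sum u_i * v_i
= -5*4 + -1*-1 + -5*-4 + 3*4
= -20 + 1 + 20 + 12
= 13

13


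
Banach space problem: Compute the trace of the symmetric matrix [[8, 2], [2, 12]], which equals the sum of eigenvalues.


For a self-adjoint (symmetric) matrix, the eigenvalues are real.
The sum of eigenvalues equals the trace of the matrix.
trace = 8 + 12 = 20

20


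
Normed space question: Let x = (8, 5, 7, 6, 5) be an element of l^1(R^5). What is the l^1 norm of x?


The l^1 norm equals the sum of absolute values of all components.
||x||_1 = 8 + 5 + 7 + 6 + 5
= 31

31.0000


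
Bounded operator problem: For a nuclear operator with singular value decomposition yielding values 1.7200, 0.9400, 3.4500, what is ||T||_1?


The nuclear norm is the sum of all singular values.
||T||_1 = 1.7200 + 0.9400 + 3.4500
= 6.1100

6.1100


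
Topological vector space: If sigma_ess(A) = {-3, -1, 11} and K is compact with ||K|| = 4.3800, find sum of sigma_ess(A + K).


By Weyl's theorem, the essential spectrum is invariant under compact perturbations.
sigma_ess(A + K) = sigma_ess(A) = {-3, -1, 11}
Sum = -3 + -1 + 11 = 7

7


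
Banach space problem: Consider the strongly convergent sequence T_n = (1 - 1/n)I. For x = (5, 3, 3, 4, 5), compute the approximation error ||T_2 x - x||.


T_2 x - x = (1 - 1/2)x - x = -x/2
||x|| = sqrt(84) = 9.1652
||T_2 x - x|| = ||x||/2 = 9.1652/2 = 4.5826

4.5826


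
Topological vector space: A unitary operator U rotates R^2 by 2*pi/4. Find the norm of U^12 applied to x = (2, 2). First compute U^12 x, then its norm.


U is a rotation by theta = 2*pi/4
U^12 = rotation by 12*theta = 24*pi/4 = 0*pi/4 (mod 2*pi)
cos(0*pi/4) = 1.0000, sin(0*pi/4) = 0.0000
U^12 x = (1.0000 * 2 - 0.0000 * 2, 0.0000 * 2 + 1.0000 * 2)
= (2.0000, 2.0000)
||U^12 x|| = sqrt(2.0000^2 + 2.0000^2) = sqrt(8.0000) = 2.8284

2.8284


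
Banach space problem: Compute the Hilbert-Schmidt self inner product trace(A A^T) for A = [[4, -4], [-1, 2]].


trace(A * A^T) = sum of squares of all entries
= 4^2 + (-4)^2 + (-1)^2 + 2^2
= 16 + 16 + 1 + 4
= 37

37


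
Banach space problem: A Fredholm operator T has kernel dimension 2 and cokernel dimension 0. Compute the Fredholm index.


The Fredholm index is defined as ind(T) = dim(ker T) - dim(coker T)
= 2 - 0
= 2

2


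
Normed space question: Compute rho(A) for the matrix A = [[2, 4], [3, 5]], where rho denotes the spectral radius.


For a 2x2 matrix, eigenvalues satisfy lambda^2 - (trace)*lambda + det = 0
trace = 2 + 5 = 7
det = 2*5 - 4*3 = -2
discriminant = 7^2 - 4*(-2) = 57
spectral radius = max |eigenvalue| = 7.2749

7.2749


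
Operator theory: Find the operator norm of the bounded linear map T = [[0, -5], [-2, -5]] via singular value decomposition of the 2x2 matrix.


A^T A = [[4, 10], [10, 50]]
trace(A^T A) = 54, det(A^T A) = 100
discriminant = 54^2 - 4*100 = 2516
Largest eigenvalue of A^T A = (trace + sqrt(disc))/2 = 52.0799
||T|| = sqrt(52.0799) = 7.2166

7.2166


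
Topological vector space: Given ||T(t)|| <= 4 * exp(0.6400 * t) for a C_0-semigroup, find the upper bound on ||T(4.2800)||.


||T(4.2800)|| <= 4 * exp(0.6400 * 4.2800)
= 4 * exp(2.7392)
= 4 * 15.4746
= 61.8984

61.8984


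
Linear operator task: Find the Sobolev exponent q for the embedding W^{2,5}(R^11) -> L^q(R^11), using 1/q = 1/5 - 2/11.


Using the Sobolev embedding formula: 1/q = 1/p - k/n
1/q = 1/5 - 2/11 = 1/55
q = 1/(1/55) = 55

55.0000


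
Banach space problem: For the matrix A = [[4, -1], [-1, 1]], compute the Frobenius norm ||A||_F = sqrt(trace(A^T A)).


||A||_F^2 = sum a_ij^2
= 4^2 + (-1)^2 + (-1)^2 + 1^2
= 16 + 1 + 1 + 1 = 19
||A||_F = sqrt(19) = 4.3589

4.3589


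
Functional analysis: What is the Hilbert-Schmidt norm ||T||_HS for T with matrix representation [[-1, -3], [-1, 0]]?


The Hilbert-Schmidt norm is sqrt(sum of squares of all entries).
Sum of squares = (-1)^2 + (-3)^2 + (-1)^2 + 0^2
= 1 + 9 + 1 + 0 = 11
||T||_HS = sqrt(11) = 3.3166

3.3166


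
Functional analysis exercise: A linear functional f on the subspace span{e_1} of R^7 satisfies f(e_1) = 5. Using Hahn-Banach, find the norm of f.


The norm of f is given by ||f|| = sup_{||x||=1} |f(x)|.
On span{e_1}, ||e_1|| = 1, so ||f|| = |f(e_1)| / ||e_1||
= |5| / 1 = 5.0000

5.0000


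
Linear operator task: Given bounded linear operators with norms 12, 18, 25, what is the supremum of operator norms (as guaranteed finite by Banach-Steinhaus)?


By the Uniform Boundedness Principle, the supremum of norms is finite.
sup_k ||T_k|| = max(12, 18, 25) = 25

25


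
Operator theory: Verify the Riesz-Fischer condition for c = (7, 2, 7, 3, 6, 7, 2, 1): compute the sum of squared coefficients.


sum |c_n|^2 = 7^2 + 2^2 + 7^2 + 3^2 + 6^2 + 7^2 + 2^2 + 1^2
= 49 + 4 + 49 + 9 + 36 + 49 + 4 + 1
= 201

201


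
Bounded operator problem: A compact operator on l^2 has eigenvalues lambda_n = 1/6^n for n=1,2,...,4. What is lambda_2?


The eigenvalue formula gives lambda_2 = 1/6^2
= 1/36
= 0.0278

0.0278


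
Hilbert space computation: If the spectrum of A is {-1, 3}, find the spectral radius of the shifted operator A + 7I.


Spectrum of A + 7I = {6, 10}
Spectral radius = max |lambda| over the shifted spectrum
= max(6, 10) = 10

10


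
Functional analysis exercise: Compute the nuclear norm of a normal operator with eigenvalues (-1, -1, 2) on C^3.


For a normal operator, singular values equal |eigenvalues|.
Trace norm = sum |lambda_i| = 1 + 1 + 2
= 4

4


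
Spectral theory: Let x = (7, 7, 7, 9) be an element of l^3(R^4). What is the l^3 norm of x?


The l^3 norm = (sum |x_i|^3)^(1/3)
Sum of 3th powers = 343 + 343 + 343 + 729 = 1758
||x||_3 = (1758)^(1/3) = 12.0690

12.0690


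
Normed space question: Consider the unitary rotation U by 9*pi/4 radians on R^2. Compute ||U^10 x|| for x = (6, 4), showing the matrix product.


U is a rotation by theta = 9*pi/4
U^10 = rotation by 10*theta = 90*pi/4 = 2*pi/4 (mod 2*pi)
cos(2*pi/4) = 0.0000, sin(2*pi/4) = 1.0000
U^10 x = (0.0000 * 6 - 1.0000 * 4, 1.0000 * 6 + 0.0000 * 4)
= (-4.0000, 6.0000)
||U^10 x|| = sqrt((-4.0000)^2 + 6.0000^2) = sqrt(52.0000) = 7.2111

7.2111


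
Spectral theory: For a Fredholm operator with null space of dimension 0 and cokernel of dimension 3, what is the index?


The Fredholm index is defined as ind(T) = dim(ker T) - dim(coker T)
= 0 - 3
= -3

-3


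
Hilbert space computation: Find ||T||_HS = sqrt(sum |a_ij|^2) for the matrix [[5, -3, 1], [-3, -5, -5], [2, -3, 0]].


The Hilbert-Schmidt norm is sqrt(sum of squares of all entries).
Sum of squares = 5^2 + (-3)^2 + 1^2 + (-3)^2 + (-5)^2 + (-5)^2 + 2^2 + (-3)^2 + 0^2
= 25 + 9 + 1 + 9 + 25 + 25 + 4 + 9 + 0 = 107
||T||_HS = sqrt(107) = 10.3441

10.3441


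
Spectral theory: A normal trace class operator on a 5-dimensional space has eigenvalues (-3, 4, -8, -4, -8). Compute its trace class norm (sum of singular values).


For a normal operator, singular values equal |eigenvalues|.
Trace norm = sum |lambda_i| = 3 + 4 + 8 + 4 + 8
= 27

27


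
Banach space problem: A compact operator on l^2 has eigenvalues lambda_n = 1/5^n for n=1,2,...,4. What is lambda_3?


The eigenvalue formula gives lambda_3 = 1/5^3
= 1/125
= 0.0080

0.0080


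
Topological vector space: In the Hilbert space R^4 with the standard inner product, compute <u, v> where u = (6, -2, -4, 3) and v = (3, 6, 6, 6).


Computing the standard inner product <u, v> = sum u_i * v_i
= 6*3 + -2*6 + -4*6 + 3*6
= 18 + -12 + -24 + 18
= 0

0


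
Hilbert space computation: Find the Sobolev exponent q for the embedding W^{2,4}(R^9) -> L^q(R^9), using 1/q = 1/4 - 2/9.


Using the Sobolev embedding formula: 1/q = 1/p - k/n
1/q = 1/4 - 2/9 = 1/36
q = 1/(1/36) = 36

36.0000


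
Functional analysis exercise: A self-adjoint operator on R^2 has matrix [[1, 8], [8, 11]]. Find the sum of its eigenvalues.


For a self-adjoint (symmetric) matrix, the eigenvalues are real.
The sum of eigenvalues equals the trace of the matrix.
trace = 1 + 11 = 12

12


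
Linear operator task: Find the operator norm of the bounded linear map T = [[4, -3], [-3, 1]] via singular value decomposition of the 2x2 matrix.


A^T A = [[25, -15], [-15, 10]]
trace(A^T A) = 35, det(A^T A) = 25
discriminant = 35^2 - 4*25 = 1125
Largest eigenvalue of A^T A = (trace + sqrt(disc))/2 = 34.2705
||T|| = sqrt(34.2705) = 5.8541

5.8541


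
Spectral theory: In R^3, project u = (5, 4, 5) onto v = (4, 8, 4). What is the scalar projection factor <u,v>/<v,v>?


Computing <u,v> = 5*4 + 4*8 + 5*4 = 72
Computing <v,v> = 4^2 + 8^2 + 4^2 = 96
Projection coefficient = 72/96 = 0.7500

0.7500


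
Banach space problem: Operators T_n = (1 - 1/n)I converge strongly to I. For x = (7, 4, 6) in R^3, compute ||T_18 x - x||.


T_18 x - x = (1 - 1/18)x - x = -x/18
||x|| = sqrt(101) = 10.0499
||T_18 x - x|| = ||x||/18 = 10.0499/18 = 0.5583

0.5583


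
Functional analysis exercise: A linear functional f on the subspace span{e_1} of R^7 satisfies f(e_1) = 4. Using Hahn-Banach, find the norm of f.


The norm of f is given by ||f|| = sup_{||x||=1} |f(x)|.
On span{e_1}, ||e_1|| = 1, so ||f|| = |f(e_1)| / ||e_1||
= |4| / 1 = 4.0000

4.0000


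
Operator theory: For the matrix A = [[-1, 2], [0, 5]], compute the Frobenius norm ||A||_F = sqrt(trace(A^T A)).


||A||_F^2 = sum a_ij^2
= (-1)^2 + 2^2 + 0^2 + 5^2
= 1 + 4 + 0 + 25 = 30
||A||_F = sqrt(30) = 5.4772

5.4772


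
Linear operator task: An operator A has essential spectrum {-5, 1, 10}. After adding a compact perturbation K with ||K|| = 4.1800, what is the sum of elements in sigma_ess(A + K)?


By Weyl's theorem, the essential spectrum is invariant under compact perturbations.
sigma_ess(A + K) = sigma_ess(A) = {-5, 1, 10}
Sum = -5 + 1 + 10 = 6

6


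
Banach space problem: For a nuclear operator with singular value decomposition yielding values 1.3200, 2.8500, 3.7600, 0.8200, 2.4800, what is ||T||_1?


The nuclear norm is the sum of all singular values.
||T||_1 = 1.3200 + 2.8500 + 3.7600 + 0.8200 + 2.4800
= 11.2300

11.2300


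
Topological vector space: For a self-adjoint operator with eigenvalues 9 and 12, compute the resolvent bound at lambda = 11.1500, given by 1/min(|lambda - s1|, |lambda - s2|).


dist(11.1500, {9, 12}) = min(|11.1500 - 9|, |11.1500 - 12|)
= min(2.1500, 0.8500) = 0.8500
Resolvent bound = 1/0.8500 = 1.1765

1.1765


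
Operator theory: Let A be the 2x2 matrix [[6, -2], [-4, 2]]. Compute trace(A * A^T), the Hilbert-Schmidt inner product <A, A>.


trace(A * A^T) = sum of squares of all entries
= 6^2 + (-2)^2 + (-4)^2 + 2^2
= 36 + 4 + 16 + 4
= 60

60


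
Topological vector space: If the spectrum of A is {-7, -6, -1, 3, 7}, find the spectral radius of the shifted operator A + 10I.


Spectrum of A + 10I = {3, 4, 9, 13, 17}
Spectral radius = max |lambda| over the shifted spectrum
= max(3, 4, 9, 13, 17) = 17

17


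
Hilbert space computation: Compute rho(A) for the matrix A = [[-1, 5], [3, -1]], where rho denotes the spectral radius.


For a 2x2 matrix, eigenvalues satisfy lambda^2 - (trace)*lambda + det = 0
trace = -1 + -1 = -2
det = -1*-1 - 5*3 = -14
discriminant = (-2)^2 - 4*(-14) = 60
spectral radius = max |eigenvalue| = 4.8730

4.8730


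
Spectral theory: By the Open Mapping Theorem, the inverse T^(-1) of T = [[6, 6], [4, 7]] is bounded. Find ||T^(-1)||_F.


det(T) = 6*7 - 6*4 = 18
T^(-1) = (1/18) * [[7, -6], [-4, 6]] = [[0.3889, -0.3333], [-0.2222, 0.3333]]
||T^(-1)||_F^2 = 0.3889^2 + (-0.3333)^2 + (-0.2222)^2 + 0.3333^2 = 0.4228
||T^(-1)||_F = sqrt(0.4228) = 0.6503

0.6503


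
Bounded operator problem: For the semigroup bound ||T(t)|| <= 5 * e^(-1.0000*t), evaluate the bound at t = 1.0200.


||T(1.0200)|| <= 5 * exp(-1.0000 * 1.0200)
= 5 * exp(-1.0200)
= 5 * 0.3606
= 1.8030

1.8030


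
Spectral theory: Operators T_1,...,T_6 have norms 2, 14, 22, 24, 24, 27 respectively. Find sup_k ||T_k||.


By the Uniform Boundedness Principle, the supremum of norms is finite.
sup_k ||T_k|| = max(2, 14, 22, 24, 24, 27) = 27

27


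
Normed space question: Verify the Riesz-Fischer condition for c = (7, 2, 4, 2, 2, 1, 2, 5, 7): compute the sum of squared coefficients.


sum |c_n|^2 = 7^2 + 2^2 + 4^2 + 2^2 + 2^2 + 1^2 + 2^2 + 5^2 + 7^2
= 49 + 4 + 16 + 4 + 4 + 1 + 4 + 25 + 49
= 156

156


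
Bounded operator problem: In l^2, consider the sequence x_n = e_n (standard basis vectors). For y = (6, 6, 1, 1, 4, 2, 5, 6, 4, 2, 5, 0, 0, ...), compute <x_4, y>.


x_4 = e_4 is the standard basis vector with 1 in position 4.
<x_4, y> = y_4 = 1
As n -> infinity, <x_n, y> -> 0, confirming weak convergence of (x_n) to 0.

1


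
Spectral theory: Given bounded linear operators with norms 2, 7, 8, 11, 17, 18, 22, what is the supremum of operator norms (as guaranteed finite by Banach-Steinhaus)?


By the Uniform Boundedness Principle, the supremum of norms is finite.
sup_k ||T_k|| = max(2, 7, 8, 11, 17, 18, 22) = 22

22


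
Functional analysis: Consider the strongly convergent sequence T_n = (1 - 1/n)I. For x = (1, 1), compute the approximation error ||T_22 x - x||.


T_22 x - x = (1 - 1/22)x - x = -x/22
||x|| = sqrt(2) = 1.4142
||T_22 x - x|| = ||x||/22 = 1.4142/22 = 0.0643

0.0643


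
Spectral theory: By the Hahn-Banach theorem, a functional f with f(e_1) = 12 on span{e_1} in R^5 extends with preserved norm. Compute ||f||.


The norm of f is given by ||f|| = sup_{||x||=1} |f(x)|.
On span{e_1}, ||e_1|| = 1, so ||f|| = |f(e_1)| / ||e_1||
= |12| / 1 = 12.0000

12.0000


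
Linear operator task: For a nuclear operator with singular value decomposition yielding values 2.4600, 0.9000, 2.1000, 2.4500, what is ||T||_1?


The nuclear norm is the sum of all singular values.
||T||_1 = 2.4600 + 0.9000 + 2.1000 + 2.4500
= 7.9100

7.9100


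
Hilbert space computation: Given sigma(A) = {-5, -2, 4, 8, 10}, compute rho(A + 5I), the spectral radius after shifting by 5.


Spectrum of A + 5I = {0, 3, 9, 13, 15}
Spectral radius = max |lambda| over the shifted spectrum
= max(0, 3, 9, 13, 15) = 15

15


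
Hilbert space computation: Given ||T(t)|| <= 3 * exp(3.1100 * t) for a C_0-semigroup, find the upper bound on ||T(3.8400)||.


||T(3.8400)|| <= 3 * exp(3.1100 * 3.8400)
= 3 * exp(11.9424)
= 3 * 153644.9961
= 460934.9882

460934.9882


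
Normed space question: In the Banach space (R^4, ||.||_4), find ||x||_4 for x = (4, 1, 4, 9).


The l^4 norm = (sum |x_i|^4)^(1/4)
Sum of 4th powers = 256 + 1 + 256 + 6561 = 7074
||x||_4 = (7074)^(1/4) = 9.1710

9.1710


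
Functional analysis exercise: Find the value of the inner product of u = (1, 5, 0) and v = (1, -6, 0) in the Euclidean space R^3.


Computing the standard inner product <u, v> = sum u_i * v_i
= 1*1 + 5*-6 + 0*0
= 1 + -30 + 0
= -29

-29


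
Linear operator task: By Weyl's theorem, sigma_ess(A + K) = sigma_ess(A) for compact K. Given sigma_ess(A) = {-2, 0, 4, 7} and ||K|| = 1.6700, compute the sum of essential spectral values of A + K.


By Weyl's theorem, the essential spectrum is invariant under compact perturbations.
sigma_ess(A + K) = sigma_ess(A) = {-2, 0, 4, 7}
Sum = -2 + 0 + 4 + 7 = 9

9


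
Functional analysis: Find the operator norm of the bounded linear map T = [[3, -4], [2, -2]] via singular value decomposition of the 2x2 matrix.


A^T A = [[13, -16], [-16, 20]]
trace(A^T A) = 33, det(A^T A) = 4
discriminant = 33^2 - 4*4 = 1073
Largest eigenvalue of A^T A = (trace + sqrt(disc))/2 = 32.8783
||T|| = sqrt(32.8783) = 5.7340

5.7340


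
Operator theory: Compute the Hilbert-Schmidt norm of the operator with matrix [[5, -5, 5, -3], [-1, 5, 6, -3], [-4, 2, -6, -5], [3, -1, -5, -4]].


The Hilbert-Schmidt norm is sqrt(sum of squares of all entries).
Sum of squares = 5^2 + (-5)^2 + 5^2 + (-3)^2 + (-1)^2 + 5^2 + 6^2 + (-3)^2 + (-4)^2 + 2^2 + (-6)^2 + (-5)^2 + 3^2 + (-1)^2 + (-5)^2 + (-4)^2
= 25 + 25 + 25 + 9 + 1 + 25 + 36 + 9 + 16 + 4 + 36 + 25 + 9 + 1 + 25 + 16 = 287
||T||_HS = sqrt(287) = 16.9411

16.9411


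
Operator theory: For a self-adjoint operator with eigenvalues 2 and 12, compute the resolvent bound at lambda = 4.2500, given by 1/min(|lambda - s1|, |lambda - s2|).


dist(4.2500, {2, 12}) = min(|4.2500 - 2|, |4.2500 - 12|)
= min(2.2500, 7.7500) = 2.2500
Resolvent bound = 1/2.2500 = 0.4444

0.4444


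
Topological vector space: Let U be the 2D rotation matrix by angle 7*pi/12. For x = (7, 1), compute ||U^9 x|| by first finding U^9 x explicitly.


U is a rotation by theta = 7*pi/12
U^9 = rotation by 9*theta = 63*pi/12 = 15*pi/12 (mod 2*pi)
cos(15*pi/12) = -0.7071, sin(15*pi/12) = -0.7071
U^9 x = (-0.7071 * 7 - -0.7071 * 1, -0.7071 * 7 + -0.7071 * 1)
= (-4.2426, -5.6569)
||U^9 x|| = sqrt((-4.2426)^2 + (-5.6569)^2) = sqrt(50.0000) = 7.0711

7.0711


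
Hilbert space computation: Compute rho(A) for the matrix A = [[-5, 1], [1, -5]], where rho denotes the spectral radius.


For a 2x2 matrix, eigenvalues satisfy lambda^2 - (trace)*lambda + det = 0
trace = -5 + -5 = -10
det = -5*-5 - 1*1 = 24
discriminant = (-10)^2 - 4*(24) = 4
spectral radius = max |eigenvalue| = 6.0000

6.0000
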